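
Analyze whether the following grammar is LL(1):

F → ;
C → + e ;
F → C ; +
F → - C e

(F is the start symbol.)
Yes, the grammar is LL(1).

Relevant sets:
  FIRST(C) = { '+' }

For F:
  PREDICT(F → ';') = { ';' }
  PREDICT(F → C ';' '+') = { '+' }
  PREDICT(F → '-' C e) = { '-' }
C has a single production, so nothing to check there.

All predict sets are disjoint. The grammar IS LL(1).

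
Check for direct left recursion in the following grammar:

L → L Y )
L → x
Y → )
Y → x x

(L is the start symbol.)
Yes, L is left-recursive

L → L Y ): LEFT RECURSIVE (starts with L)
L → x: starts with x
Y → ): starts with ')'
Y → x x: starts with x

The grammar has direct left recursion on: L.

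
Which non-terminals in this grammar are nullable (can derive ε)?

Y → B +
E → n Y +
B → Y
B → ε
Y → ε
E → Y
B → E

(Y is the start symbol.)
ε-productions: B → ε, Y → ε
So B, Y are immediately nullable.
E → Y: every symbol on the right is nullable, so E is nullable too.
Every non-terminal is now nullable.
Nullable = { 'B', 'E', 'Y' }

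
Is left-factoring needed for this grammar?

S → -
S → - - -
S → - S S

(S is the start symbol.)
Left-factoring is needed when two productions for the same non-terminal
share a common prefix on the right-hand side.

Productions for S:
  S → -
  S → - - -
  S → - S S

Found common prefix '-' in productions for S

Answer: Yes, S has productions with common prefix '-'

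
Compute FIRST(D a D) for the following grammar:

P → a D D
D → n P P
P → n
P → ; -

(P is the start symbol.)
FIRST sets of the non-terminals involved (from the grammar, by fixed-point iteration):
  FIRST(D) = { 'n' }

To compute FIRST(D a D), process the symbols left to right:
Symbol D is a non-terminal. Add FIRST(D) \ {ε} = { 'n' }
D is not nullable (ε ∉ FIRST(D)), so stop here.
FIRST(D a D) = { 'n' }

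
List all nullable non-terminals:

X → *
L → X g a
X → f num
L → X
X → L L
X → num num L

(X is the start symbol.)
There are no ε-productions, so no non-terminal can derive ε.
No non-terminals are nullable.

Answer: None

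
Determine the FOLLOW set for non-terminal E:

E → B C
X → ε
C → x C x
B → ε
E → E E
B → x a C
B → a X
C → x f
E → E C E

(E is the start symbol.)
{ $, 'a', 'x' }

To compute FOLLOW(E), find every occurrence of E on a right-hand side N → α E β: add FIRST(β) \ {ε}, and if β is empty or nullable also add FOLLOW(N). Iterate to a fixed point.

E is the start symbol, so $ ∈ FOLLOW(E).
In E → E E: E is followed by E, add FIRST(E) \ {ε} = { 'a', 'x' }
In E → E E: E is at the end; this adds FOLLOW(E) to itself — nothing new
In E → E C E: E is followed by C E, add FIRST(C E) \ {ε} = { 'x' }
In E → E C E: E is at the end; this adds FOLLOW(E) to itself — nothing new

Taking the union: FOLLOW(E) = { $, 'a', 'x' }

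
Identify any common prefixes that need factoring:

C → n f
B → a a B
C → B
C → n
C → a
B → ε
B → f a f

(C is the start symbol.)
Yes, C has productions with common prefix 'n'

Left-factoring is needed when two productions for the same non-terminal
share a common prefix on the right-hand side.

Productions for C:
  C → n f
  C → B
  C → n
  C → a
Productions for B:
  B → a a B
  B → ε
  B → f a f

Found common prefix 'n' in productions for C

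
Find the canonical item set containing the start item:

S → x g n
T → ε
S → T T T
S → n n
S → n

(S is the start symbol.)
First, augment the grammar with S' → S
I₀ = CLOSURE({ [S' → . S] }):
  [S' → . S] has the dot before S: add [S → . x g n], [S → . T T T], [S → . n n], [S → . n]
  [S → . T T T] has the dot before T: add [T → .]
No further items can be added.

I₀ = { [S → . T T T], [S → . n n], [S → . n], [S → . x g n], [S' → . S], [T → .] }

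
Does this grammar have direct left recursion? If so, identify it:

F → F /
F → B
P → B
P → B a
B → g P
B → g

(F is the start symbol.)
Direct left recursion occurs when N → N α for some non-terminal N (the right-hand side begins with the left-hand side itself).

F → F /: LEFT RECURSIVE (starts with F)
F → B: starts with B
P → B: starts with B
P → B a: starts with B
B → g P: starts with g
B → g: starts with g

The grammar has direct left recursion on: F.

Answer: Yes, F is left-recursive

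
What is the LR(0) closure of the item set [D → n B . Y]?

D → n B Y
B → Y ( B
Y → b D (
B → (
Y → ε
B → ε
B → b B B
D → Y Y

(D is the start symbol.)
{ [D → n B . Y], [Y → . b D (], [Y → .] }

To compute CLOSURE, for each item [A → α.Bβ] where B is a non-terminal, add [B → .γ] for all productions B → γ; repeat for the newly added items until nothing changes.

Start with: [D → n B . Y]
  [D → n B . Y] has the dot before Y: add [Y → . b D (], [Y → .]
No further items can be added.

CLOSURE = { [D → n B . Y], [Y → . b D (], [Y → .] }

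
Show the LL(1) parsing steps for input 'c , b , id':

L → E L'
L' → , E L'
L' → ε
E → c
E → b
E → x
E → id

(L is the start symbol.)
Stack is shown with the top on the left.

Stack     Input         Action
------------------------------
L $       c , b , id $  output L → E L'
E L' $    c , b , id $  output E → c
c L' $    c , b , id $  match 'c'
L' $      , b , id $    output L' → , E L'
, E L' $  , b , id $    match ','
E L' $    b , id $      output E → b
b L' $    b , id $      match 'b'
L' $      , id $        output L' → , E L'
, E L' $  , id $        match ','
E L' $    id $          output E → id
id L' $   id $          match 'id'
L' $      $             output L' → ε
$         $             accept

The string is accepted.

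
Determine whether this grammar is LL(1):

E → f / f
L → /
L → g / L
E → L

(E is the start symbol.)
Yes, the grammar is LL(1).

A grammar is LL(1) if for each non-terminal N with multiple productions, the predict sets of those productions are pairwise disjoint, where PREDICT(N → α) = (FIRST(α) \ {ε}) ∪ (FOLLOW(N) if α ⇒* ε).

Relevant sets:
  FIRST(L) = { '/', 'g' }

For E:
  PREDICT(E → f '/' f) = { 'f' }
  PREDICT(E → L) = { '/', 'g' }
For L:
  PREDICT(L → '/') = { '/' }
  PREDICT(L → g '/' L) = { 'g' }

All predict sets are disjoint. The grammar IS LL(1).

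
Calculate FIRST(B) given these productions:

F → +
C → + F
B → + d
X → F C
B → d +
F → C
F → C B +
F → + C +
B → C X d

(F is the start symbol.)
FIRST sets of the other non-terminals involved (by the same procedure, iterated to a fixed point):
  FIRST(C) = { '+' }

From B → + d:
  - '+' is a terminal: add '+' and stop
From B → d +:
  - d is a terminal: add 'd' and stop
From B → C X d:
  - C is a non-terminal: add FIRST(C) \ {ε} = { '+' }
    C is not nullable, so stop

Collecting: FIRST(B) = { '+', 'd' }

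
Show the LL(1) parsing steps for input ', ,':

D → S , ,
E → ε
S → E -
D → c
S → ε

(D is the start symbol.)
LL(1) parsing maintains a stack (initially the start symbol over $) and the input. At each step: if the stack top is a terminal, match it against the current input token; if it is a non-terminal N, replace it with the RHS of M[N, lookahead] (the unique production whose predict set contains the lookahead).

Stack is shown with the top on the left.

Stack    Input  Action
----------------------
D $      , , $  output D → S , ,
S , , $  , , $  output S → ε
, , $    , , $  match ','
, $      , $    match ','
$        $      accept

The string is accepted.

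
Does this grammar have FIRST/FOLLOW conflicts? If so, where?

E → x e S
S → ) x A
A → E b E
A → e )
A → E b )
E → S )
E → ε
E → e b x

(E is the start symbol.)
A FIRST/FOLLOW conflict occurs when a non-terminal N has a nullable alternative N → β (β ⇒* ε) and another alternative N → α with FIRST(α) ∩ FOLLOW(N) ≠ ∅: on such a lookahead the parser cannot decide between expanding α and letting N vanish via β.

Nullable non-terminals: E.
FIRST sets used below: FIRST(S) = { ')' }

E: nullable alternative(s) E → ε; FOLLOW(E) = { $, ')', 'b' }
  E → x e S: FIRST \ {ε} = { 'x' } — disjoint from FOLLOW(E)
  E → S ): FIRST \ {ε} = { ')' } — overlaps FOLLOW(E) on { ')' }: CONFLICT
  E → ε: FIRST \ {ε} = { } — this is the only nullable alternative, skip
  E → e b x: FIRST \ {ε} = { 'e' } — disjoint from FOLLOW(E)

A, S have no nullable alternative, so no FIRST/FOLLOW check is needed there.

So the grammar has 1 FIRST/FOLLOW conflict (marked CONFLICT above).

Answer: Yes. E → S ')' with FOLLOW(E) on { ')' }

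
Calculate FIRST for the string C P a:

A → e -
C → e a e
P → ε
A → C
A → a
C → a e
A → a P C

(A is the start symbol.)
{ 'a', 'e' }

FIRST sets of the non-terminals involved (from the grammar, by fixed-point iteration):
  FIRST(C) = { 'a', 'e' }

To compute FIRST(C P a), process the symbols left to right:
Symbol C is a non-terminal. Add FIRST(C) \ {ε} = { 'a', 'e' }
C is not nullable (ε ∉ FIRST(C)), so stop here.
FIRST(C P a) = { 'a', 'e' }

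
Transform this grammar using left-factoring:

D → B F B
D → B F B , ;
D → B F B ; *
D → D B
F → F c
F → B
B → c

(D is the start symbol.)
Left-factoring transforms A → αβ₁ | αβ₂ into A → αA' and A' → β₁ | β₂
(α is the longest common prefix among the alternatives). Repeat until
no nonterminal has two alternatives with a common prefix.

Round 1: D has alternatives sharing prefix 'B F B'. Introduce D': D → B F B D'
  Add: D' → ε
  Add: D' → , ;
  Add: D' → ; *

No remaining common prefixes — done.

Resulting grammar:
D → B F B D'
D' → ε
D' → , ;
D' → ; *
D → D B
F → F c
F → B
B → c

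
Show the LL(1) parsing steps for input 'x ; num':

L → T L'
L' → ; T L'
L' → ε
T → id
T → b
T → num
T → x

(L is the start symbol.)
Stack is shown with the top on the left.

Stack     Input      Action
---------------------------
L $       x ; num $  output L → T L'
T L' $    x ; num $  output T → x
x L' $    x ; num $  match 'x'
L' $      ; num $    output L' → ; T L'
; T L' $  ; num $    match ';'
T L' $    num $      output T → num
num L' $  num $      match 'num'
L' $      $          output L' → ε
$         $          accept

The string is accepted.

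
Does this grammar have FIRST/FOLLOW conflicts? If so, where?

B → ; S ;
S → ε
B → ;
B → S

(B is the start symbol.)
A FIRST/FOLLOW conflict occurs when a non-terminal N has a nullable alternative N → β (β ⇒* ε) and another alternative N → α with FIRST(α) ∩ FOLLOW(N) ≠ ∅: on such a lookahead the parser cannot decide between expanding α and letting N vanish via β.

Nullable non-terminals: B, S.
FIRST sets used below: FIRST(S) = { ε }

B: nullable alternative(s) B → S; FOLLOW(B) = { $ }
  B → ; S ;: FIRST \ {ε} = { ';' } — disjoint from FOLLOW(B)
  B → ;: FIRST \ {ε} = { ';' } — disjoint from FOLLOW(B)
  B → S: FIRST \ {ε} = { } — this is the only nullable alternative, skip
S has a nullable alternative but only one production, so nothing to check.

No FIRST/FOLLOW conflicts found.

Answer: No FIRST/FOLLOW conflicts.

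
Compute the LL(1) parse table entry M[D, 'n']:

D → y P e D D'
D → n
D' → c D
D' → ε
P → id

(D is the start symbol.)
D → n

To find M[D, 'n'], we find productions for D where 'n' is in the predict set (PREDICT(N → α) = (FIRST(α) \ {ε}) ∪ (FOLLOW(N) if α ⇒* ε)).

D → y P e D D': PREDICT = { 'y' }
D → n: PREDICT = { 'n' }
  'n' is in predict set, so this production goes in M[D, 'n']

M[D, 'n'] = D → n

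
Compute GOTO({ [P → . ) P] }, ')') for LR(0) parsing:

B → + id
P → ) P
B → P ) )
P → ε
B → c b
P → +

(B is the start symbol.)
{ [P → ) . P], [P → . ) P], [P → . +], [P → .] }

GOTO(I, ')') = CLOSURE({ [A → αX.β] : [A → α.Xβ] ∈ I, X = ')' })

Items with dot before ')', with the dot advanced:
  [P → . ) P] → [P → ) . P]
Closure of the advanced items:
  [P → ) . P] has the dot before P: add [P → . ) P], [P → .], [P → . +]

GOTO = { [P → ) . P], [P → . ) P], [P → . +], [P → .] }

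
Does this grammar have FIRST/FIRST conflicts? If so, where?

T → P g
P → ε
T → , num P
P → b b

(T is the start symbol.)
No FIRST/FIRST conflicts.

FIRST sets of the non-terminals at (or reachable through a nullable prefix from) the front of some alternative:
  FIRST(P) = { 'b', ε }

Productions for T:
  T → P g: FIRST = { 'b', 'g' }
  T → , num P: FIRST = { ',' }
Productions for P:
  P → ε: FIRST = { ε }
  P → b b: FIRST = { 'b' }

All alternatives of each non-terminal have pairwise disjoint FIRST sets.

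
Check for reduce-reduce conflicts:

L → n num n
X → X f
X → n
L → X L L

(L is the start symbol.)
A reduce-reduce conflict occurs when an LR(0) state has two complete items [A → α .] and [B → β .] — both call for a reduction, and with no lookahead the parser cannot choose between them.

Augment with L' → L and build the canonical LR(0) collection (I0 = CLOSURE({[L' → . L]}), then GOTO on every symbol after a dot until no new states appear). It has 9 states:
  I0: { [L → . X L L], [L → . n num n], [L' → . L], [X → . X f], [X → . n] }  — shift
  I1: { [L' → L .] }  — accept
  I2: { [L → . X L L], [L → . n num n], [L → X . L L], [X → . X f], [X → . n], [X → X . f] }  — shift
  I3: { [L → n . num n], [X → n .] }  — shift, reduce
  I4: { [L → n num . n] }  — shift
  I5: { [L → n num n .] }  — reduce
  I6: { [L → . X L L], [L → . n num n], [L → X L . L], [X → . X f], [X → . n] }  — shift
  I7: { [X → X f .] }  — reduce
  I8: { [L → X L L .] }  — reduce

No state contains more than one complete item.

Answer: No reduce-reduce conflicts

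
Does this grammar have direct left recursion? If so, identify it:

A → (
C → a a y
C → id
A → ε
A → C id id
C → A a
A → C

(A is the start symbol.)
Direct left recursion occurs when N → N α for some non-terminal N (the right-hand side begins with the left-hand side itself).

A → (: starts with '('
C → a a y: starts with a
C → id: starts with id
A → ε: starts with ε
A → C id id: starts with C
C → A a: starts with A
A → C: starts with C

No direct left recursion found.

Answer: No direct left recursion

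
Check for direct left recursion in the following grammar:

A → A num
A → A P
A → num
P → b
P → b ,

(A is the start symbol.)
Yes, A is left-recursive

Direct left recursion occurs when N → N α for some non-terminal N (the right-hand side begins with the left-hand side itself).

A → A num: LEFT RECURSIVE (starts with A)
A → A P: LEFT RECURSIVE (starts with A)
A → num: starts with num
P → b: starts with b
P → b ,: starts with b

The grammar has direct left recursion on: A.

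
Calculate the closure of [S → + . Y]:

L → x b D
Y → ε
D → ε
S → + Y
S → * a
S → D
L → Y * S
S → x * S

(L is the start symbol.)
{ [S → + . Y], [Y → .] }

Start with: [S → + . Y]
  [S → + . Y] has the dot before Y: add [Y → .]
No further items can be added.

CLOSURE = { [S → + . Y], [Y → .] }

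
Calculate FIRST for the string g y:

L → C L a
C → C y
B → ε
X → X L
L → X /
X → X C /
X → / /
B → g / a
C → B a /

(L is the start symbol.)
To compute FIRST(g y), process the symbols left to right:
Symbol g is a terminal. Add 'g' and stop.
FIRST(g y) = { 'g' }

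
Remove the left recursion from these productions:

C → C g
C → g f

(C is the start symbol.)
C → g f C'
C' → g C'
C' → ε

C is directly left-recursive. The standard transformation for
  A → A α₁ | ... | A α_m | β₁ | ... | β_n
is
  A  → β₁ A' | ... | β_n A'
  A' → α₁ A' | ... | α_m A' | ε

C → g f becomes C → g f C'
C → C g becomes C' → g C'
Add C' → ε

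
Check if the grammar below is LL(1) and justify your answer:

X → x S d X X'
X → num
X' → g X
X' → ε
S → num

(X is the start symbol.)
No. Predict set conflict for X': { 'g' }

Relevant sets:
  FOLLOW(X') = { $, 'g' }

For X:
  PREDICT(X → x S d X X') = { 'x' }
  PREDICT(X → num) = { 'num' }
For X':
  PREDICT(X' → g X) = { 'g' }
  PREDICT(X' → ε) = { $, 'g' }
S has a single production, so nothing to check there.

Conflict found: Predict set conflict for X': { 'g' }
The grammar is NOT LL(1).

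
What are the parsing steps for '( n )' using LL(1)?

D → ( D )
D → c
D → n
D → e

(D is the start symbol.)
LL(1) parsing maintains a stack (initially the start symbol over $) and the input. At each step: if the stack top is a terminal, match it against the current input token; if it is a non-terminal N, replace it with the RHS of M[N, lookahead] (the unique production whose predict set contains the lookahead).

Stack is shown with the top on the left.

Stack    Input    Action
------------------------
D $      ( n ) $  output D → ( D )
( D ) $  ( n ) $  match '('
D ) $    n ) $    output D → n
n ) $    n ) $    match 'n'
) $      ) $      match ')'
$        $        accept

The string is accepted.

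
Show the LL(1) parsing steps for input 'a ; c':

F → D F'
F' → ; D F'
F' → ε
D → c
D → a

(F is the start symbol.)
Stack is shown with the top on the left.

Stack     Input    Action
-------------------------
F $       a ; c $  output F → D F'
D F' $    a ; c $  output D → a
a F' $    a ; c $  match 'a'
F' $      ; c $    output F' → ; D F'
; D F' $  ; c $    match ';'
D F' $    c $      output D → c
c F' $    c $      match 'c'
F' $      $        output F' → ε
$         $        accept

The string is accepted.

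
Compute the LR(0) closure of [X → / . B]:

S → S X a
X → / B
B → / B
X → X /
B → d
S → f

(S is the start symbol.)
To compute CLOSURE, for each item [A → α.Bβ] where B is a non-terminal, add [B → .γ] for all productions B → γ; repeat for the newly added items until nothing changes.

Start with: [X → / . B]
  [X → / . B] has the dot before B: add [B → . / B], [B → . d]
No further items can be added.

CLOSURE = { [B → . / B], [B → . d], [X → / . B] }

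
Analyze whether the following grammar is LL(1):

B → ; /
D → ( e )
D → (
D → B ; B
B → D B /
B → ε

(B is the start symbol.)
A grammar is LL(1) if for each non-terminal N with multiple productions, the predict sets of those productions are pairwise disjoint, where PREDICT(N → α) = (FIRST(α) \ {ε}) ∪ (FOLLOW(N) if α ⇒* ε).

Relevant sets:
  FIRST(D) = { '(', ';' }
  FIRST(B) = { '(', ';', ε }
  FOLLOW(B) = { $, '(', '/', ';' }

For B:
  PREDICT(B → ';' '/') = { ';' }
  PREDICT(B → D B '/') = { '(', ';' }
  PREDICT(B → ε) = { $, '(', '/', ';' }
For D:
  PREDICT(D → '(' e ')') = { '(' }
  PREDICT(D → '(') = { '(' }
  PREDICT(D → B ';' B) = { '(', ';' }

Conflict found: Predict set conflict for B: { ';' }
The grammar is NOT LL(1).

Answer: No. Predict set conflict for B: { ';' }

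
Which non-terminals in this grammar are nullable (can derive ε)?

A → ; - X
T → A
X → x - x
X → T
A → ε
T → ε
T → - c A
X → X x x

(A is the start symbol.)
ε-productions: A → ε, T → ε
So A, T are immediately nullable.
X → T: every symbol on the right is nullable, so X is nullable too.
Every non-terminal is now nullable.
Nullable = { 'A', 'T', 'X' }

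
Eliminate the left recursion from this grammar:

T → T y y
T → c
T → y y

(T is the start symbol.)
T → c T'
T → y y T'
T' → y y T'
T' → ε

T is directly left-recursive. The standard transformation for
  A → A α₁ | ... | A α_m | β₁ | ... | β_n
is
  A  → β₁ A' | ... | β_n A'
  A' → α₁ A' | ... | α_m A' | ε

T → c becomes T → c T'
T → y y becomes T → y y T'
T → T y y becomes T' → y y T'
Add T' → ε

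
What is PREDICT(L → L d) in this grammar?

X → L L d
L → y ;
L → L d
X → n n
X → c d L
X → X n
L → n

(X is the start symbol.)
{ 'n', 'y' }

PREDICT(L → L d) = (FIRST(RHS) \ {ε}) ∪ (FOLLOW(L) if ε ∈ FIRST(RHS), i.e. RHS ⇒* ε)
FIRST(L) = { 'n', 'y' }
FIRST(L d) = { 'n', 'y' }
ε ∉ FIRST(L d), so FOLLOW(L) is not added.
PREDICT(L → L d) = { 'n', 'y' }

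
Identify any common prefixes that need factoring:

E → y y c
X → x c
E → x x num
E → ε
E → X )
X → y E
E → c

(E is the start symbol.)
No, left-factoring is not needed

Left-factoring is needed when two productions for the same non-terminal
share a common prefix on the right-hand side.

Productions for E:
  E → y y c
  E → x x num
  E → ε
  E → X )
  E → c
Productions for X:
  X → x c
  X → y E

No common prefixes found.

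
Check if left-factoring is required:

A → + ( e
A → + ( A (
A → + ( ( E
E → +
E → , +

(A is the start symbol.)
Left-factoring is needed when two productions for the same non-terminal
share a common prefix on the right-hand side.

Productions for A:
  A → + ( e
  A → + ( A (
  A → + ( ( E
Productions for E:
  E → +
  E → , +

Found common prefix '+ (' in productions for A

Answer: Yes, A has productions with common prefix '+ ('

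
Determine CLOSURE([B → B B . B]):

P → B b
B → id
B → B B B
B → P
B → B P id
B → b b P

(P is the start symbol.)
{ [B → . B B B], [B → . B P id], [B → . P], [B → . b b P], [B → . id], [B → B B . B], [P → . B b] }

Start with: [B → B B . B]
  [B → B B . B] has the dot before B: add [B → . id], [B → . B B B], [B → . P], [B → . B P id], [B → . b b P]
  [B → . P] has the dot before P: add [P → . B b]
No further items can be added.

CLOSURE = { [B → . B B B], [B → . B P id], [B → . P], [B → . b b P], [B → . id], [B → B B . B], [P → . B b] }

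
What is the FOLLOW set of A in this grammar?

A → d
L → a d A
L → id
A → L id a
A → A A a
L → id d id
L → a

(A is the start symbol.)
{ $, 'a', 'd', 'id' }

A is the start symbol, so $ ∈ FOLLOW(A).
In L → a d A: A is at the end, add FOLLOW(L)
In A → A A a: A is followed by A a, add FIRST(A a) \ {ε} = { 'a', 'd', 'id' }
In A → A A a: A is followed by a, add FIRST(a) \ {ε} = { 'a' }

The FOLLOW sets referred to above (computed the same way, to a fixed point):
  FOLLOW(L) = { 'id' }

Taking the union: FOLLOW(A) = { $, 'a', 'd', 'id' }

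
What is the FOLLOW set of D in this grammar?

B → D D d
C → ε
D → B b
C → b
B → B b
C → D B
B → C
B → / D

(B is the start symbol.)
In B → D D d: D is followed by D d, add FIRST(D d) \ {ε} = { '/', 'b' }
In B → D D d: D is followed by d, add FIRST(d) \ {ε} = { 'd' }
In C → D B: D is followed by B, add FIRST(B) \ {ε} = { '/', 'b' }
  B is nullable, so also add FOLLOW(C)
In B → / D: D is at the end, add FOLLOW(B)

The FOLLOW sets referred to above (computed the same way, to a fixed point):
  FOLLOW(C) = { $, 'b' }
  FOLLOW(B) = { $, 'b' }

Taking the union: FOLLOW(D) = { $, '/', 'b', 'd' }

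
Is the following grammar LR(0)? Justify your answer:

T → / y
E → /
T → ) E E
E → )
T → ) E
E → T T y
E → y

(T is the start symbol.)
No. Shift-reduce conflict between [E → ) .] and [E → . )]

A grammar is LR(0) if no state in the canonical LR(0) collection has:
  - both a shift item (dot before a terminal) and a complete item (shift-reduce conflict), or
  - two or more complete items (reduce-reduce conflict; the accept item [T' → T .] counts as a complete item here).

Augment with T' → T and build the canonical LR(0) collection (I0 = CLOSURE({[T' → . T]}), then GOTO on every symbol after a dot until no new states appear). It has 13 states:
  I0: { [T → . ) E E], [T → . ) E], [T → . / y], [T' → . T] }  — shift
  I1: { [E → . )], [E → . /], [E → . T T y], [E → . y], [T → ) . E E], [T → ) . E], [T → . ) E E], [T → . ) E], [T → . / y] }  — shift
  I2: { [T → / . y] }  — shift
  I3: { [T' → T .] }  — accept
  I4: { [T → / y .] }  — reduce
  I5: { [E → ) .], [E → . )], [E → . /], [E → . T T y], [E → . y], [T → ) . E E], [T → ) . E], [T → . ) E E], [T → . ) E], [T → . / y] }  — shift, reduce
  I6: { [E → / .], [T → / . y] }  — shift, reduce
  I7: { [E → . )], [E → . /], [E → . T T y], [E → . y], [T → ) E . E], [T → ) E .], [T → . ) E E], [T → . ) E], [T → . / y] }  — shift, reduce
  I8: { [E → T . T y], [T → . ) E E], [T → . ) E], [T → . / y] }  — shift
  I9: { [E → y .] }  — reduce
  I10: { [E → T T . y] }  — shift
  I11: { [E → T T y .] }  — reduce
  I12: { [T → ) E E .] }  — reduce

Conflict in state I5:
  Shift-reduce conflict between [E → ) .] and [E → . )]
So the grammar is NOT LR(0).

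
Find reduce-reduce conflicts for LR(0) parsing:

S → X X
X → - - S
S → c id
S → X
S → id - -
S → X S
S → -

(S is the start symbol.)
Augment with S' → S and build the canonical LR(0) collection (I0 = CLOSURE({[S' → . S]}), then GOTO on every symbol after a dot until no new states appear). It has 13 states:
  I0: { [S → . -], [S → . X S], [S → . X X], [S → . X], [S → . c id], [S → . id - -], [S' → . S], [X → . - - S] }  — shift
  I1: { [S → - .], [X → - . - S] }  — shift, reduce
  I2: { [S' → S .] }  — accept
  I3: { [S → . -], [S → . X S], [S → . X X], [S → . X], [S → . c id], [S → . id - -], [S → X . S], [S → X . X], [S → X .], [X → . - - S] }  — shift, reduce
  I4: { [S → c . id] }  — shift
  I5: { [S → id . - -] }  — shift
  I6: { [S → id - . -] }  — shift
  I7: { [S → id - - .] }  — reduce
  I8: { [S → c id .] }  — reduce
  I9: { [S → X S .] }  — reduce
  I10: { [S → . -], [S → . X S], [S → . X X], [S → . X], [S → . c id], [S → . id - -], [S → X . S], [S → X . X], [S → X .], [S → X X .], [X → . - - S] }  — shift, 2 reduces
  I11: { [S → . -], [S → . X S], [S → . X X], [S → . X], [S → . c id], [S → . id - -], [X → - - . S], [X → . - - S] }  — shift
  I12: { [X → - - S .] }  — reduce

I10 contains complete items [S → X .], [S → X X .] — reduce-reduce conflict.

Answer: Yes — I10: [S → X .] vs [S → X X .]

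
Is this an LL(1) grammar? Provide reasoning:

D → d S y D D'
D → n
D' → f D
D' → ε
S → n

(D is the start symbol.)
No. Predict set conflict for D': { 'f' }

A grammar is LL(1) if for each non-terminal N with multiple productions, the predict sets of those productions are pairwise disjoint, where PREDICT(N → α) = (FIRST(α) \ {ε}) ∪ (FOLLOW(N) if α ⇒* ε).

Relevant sets:
  FOLLOW(D') = { $, 'f' }

For D:
  PREDICT(D → d S y D D') = { 'd' }
  PREDICT(D → n) = { 'n' }
For D':
  PREDICT(D' → f D) = { 'f' }
  PREDICT(D' → ε) = { $, 'f' }
S has a single production, so nothing to check there.

Conflict found: Predict set conflict for D': { 'f' }
The grammar is NOT LL(1).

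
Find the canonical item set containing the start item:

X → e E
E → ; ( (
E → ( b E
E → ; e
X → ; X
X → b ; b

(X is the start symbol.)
First, augment the grammar with X' → X
I₀ = CLOSURE({ [X' → . X] }):
  [X' → . X] has the dot before X: add [X → . e E], [X → . ; X], [X → . b ; b]
No further items can be added.

I₀ = { [X → . ; X], [X → . b ; b], [X → . e E], [X' → . X] }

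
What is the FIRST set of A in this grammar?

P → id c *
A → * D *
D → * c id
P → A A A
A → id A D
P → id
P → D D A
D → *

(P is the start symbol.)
{ '*', 'id' }

To compute FIRST(A), examine every production with A on the left-hand side, reading each right-hand side left to right until a non-nullable symbol is reached.

From A → * D *:
  - '*' is a terminal: add '*' and stop
From A → id A D:
  - id is a terminal: add 'id' and stop

Collecting: FIRST(A) = { '*', 'id' }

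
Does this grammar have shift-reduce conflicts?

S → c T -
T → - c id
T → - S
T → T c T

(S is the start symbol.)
A shift-reduce conflict occurs when an LR(0) state has both:
  - a complete (reduce) item [A → α .] (dot at the end), and
  - a shift item [B → β . c γ] (dot before a terminal).

Augment with S' → S and build the canonical LR(0) collection (I0 = CLOSURE({[S' → . S]}), then GOTO on every symbol after a dot until no new states appear). It has 11 states:
  I0: { [S → . c T -], [S' → . S] }  — shift
  I1: { [S' → S .] }  — accept
  I2: { [S → c . T -], [T → . - S], [T → . - c id], [T → . T c T] }  — shift
  I3: { [S → . c T -], [T → - . S], [T → - . c id] }  — shift
  I4: { [S → c T . -], [T → T . c T] }  — shift
  I5: { [S → c T - .] }  — reduce
  I6: { [T → . - S], [T → . - c id], [T → . T c T], [T → T c . T] }  — shift
  I7: { [T → T . c T], [T → T c T .] }  — shift, reduce
  I8: { [T → - S .] }  — reduce
  I9: { [S → c . T -], [T → - c . id], [T → . - S], [T → . - c id], [T → . T c T] }  — shift
  I10: { [T → - c id .] }  — reduce

I7 contains reduce item [T → T c T .] and shift item [T → T . c T] — shift-reduce conflict.

Answer: Yes — I7: [T → T c T .] vs [T → T . c T]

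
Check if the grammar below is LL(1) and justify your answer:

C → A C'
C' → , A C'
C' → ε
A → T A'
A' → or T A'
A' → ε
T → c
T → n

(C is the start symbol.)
Yes, the grammar is LL(1).

A grammar is LL(1) if for each non-terminal N with multiple productions, the predict sets of those productions are pairwise disjoint, where PREDICT(N → α) = (FIRST(α) \ {ε}) ∪ (FOLLOW(N) if α ⇒* ε).

Relevant sets:
  FOLLOW(C') = { $ }
  FOLLOW(A') = { $, ',' }

For C':
  PREDICT(C' → ',' A C') = { ',' }
  PREDICT(C' → ε) = { $ }
For A':
  PREDICT(A' → or T A') = { 'or' }
  PREDICT(A' → ε) = { $, ',' }
For T:
  PREDICT(T → c) = { 'c' }
  PREDICT(T → n) = { 'n' }
C, A have a single production, so nothing to check there.

All predict sets are disjoint. The grammar IS LL(1).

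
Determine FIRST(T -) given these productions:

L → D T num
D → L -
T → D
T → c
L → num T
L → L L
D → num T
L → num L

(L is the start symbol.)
FIRST sets of the non-terminals involved (from the grammar, by fixed-point iteration):
  FIRST(T) = { 'c', 'num' }

To compute FIRST(T -), process the symbols left to right:
Symbol T is a non-terminal. Add FIRST(T) \ {ε} = { 'c', 'num' }
T is not nullable (ε ∉ FIRST(T)), so stop here.
FIRST(T -) = { 'c', 'num' }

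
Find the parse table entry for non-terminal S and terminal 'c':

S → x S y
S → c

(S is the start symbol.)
To find M[S, 'c'], we find productions for S where 'c' is in the predict set (PREDICT(N → α) = (FIRST(α) \ {ε}) ∪ (FOLLOW(N) if α ⇒* ε)).

S → x S y: PREDICT = { 'x' }
S → c: PREDICT = { 'c' }
  'c' is in predict set, so this production goes in M[S, 'c']

M[S, 'c'] = S → c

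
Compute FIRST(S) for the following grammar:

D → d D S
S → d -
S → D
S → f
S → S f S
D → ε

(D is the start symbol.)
To compute FIRST(S), examine every production with S on the left-hand side, reading each right-hand side left to right until a non-nullable symbol is reached.

FIRST sets of the other non-terminals involved (by the same procedure, iterated to a fixed point):
  FIRST(D) = { 'd', ε }

From S → d -:
  - d is a terminal: add 'd' and stop
From S → D:
  - D is a non-terminal: add FIRST(D) \ {ε} = { 'd' }
    D is nullable and nothing follows, so the whole right-hand side can vanish: ε ∈ FIRST(S)
From S → f:
  - f is a terminal: add 'f' and stop
From S → S f S:
  - S is the symbol being defined: contributes nothing new
    S is nullable, so continue to the next symbol
  - f is a terminal: add 'f' and stop

Collecting: FIRST(S) = { 'd', 'f', ε }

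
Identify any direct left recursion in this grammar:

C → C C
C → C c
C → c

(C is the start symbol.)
Direct left recursion occurs when N → N α for some non-terminal N (the right-hand side begins with the left-hand side itself).

C → C C: LEFT RECURSIVE (starts with C)
C → C c: LEFT RECURSIVE (starts with C)
C → c: starts with c

The grammar has direct left recursion on: C.

Answer: Yes, C is left-recursive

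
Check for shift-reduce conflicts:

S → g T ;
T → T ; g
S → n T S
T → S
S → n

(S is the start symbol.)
Augment with S' → S and build the canonical LR(0) collection (I0 = CLOSURE({[S' → . S]}), then GOTO on every symbol after a dot until no new states appear). It has 11 states:
  I0: { [S → . g T ;], [S → . n T S], [S → . n], [S' → . S] }  — shift
  I1: { [S' → S .] }  — accept
  I2: { [S → . g T ;], [S → . n T S], [S → . n], [S → g . T ;], [T → . S], [T → . T ; g] }  — shift
  I3: { [S → . g T ;], [S → . n T S], [S → . n], [S → n . T S], [S → n .], [T → . S], [T → . T ; g] }  — shift, reduce
  I4: { [T → S .] }  — reduce
  I5: { [S → . g T ;], [S → . n T S], [S → . n], [S → n T . S], [T → T . ; g] }  — shift
  I6: { [T → T ; . g] }  — shift
  I7: { [S → n T S .] }  — reduce
  I8: { [T → T ; g .] }  — reduce
  I9: { [S → g T . ;], [T → T . ; g] }  — shift
  I10: { [S → g T ; .], [T → T ; . g] }  — shift, reduce

I3 contains reduce item [S → n .] and shift items [S → . g T ;], [S → . n], [S → . n T S] — shift-reduce conflict.
I10 contains reduce item [S → g T ; .] and shift item [T → T ; . g] — shift-reduce conflict.

Answer: Yes — I3: [S → n .] vs [S → . g T ;]; I10: [S → g T ; .] vs [T → T ; . g]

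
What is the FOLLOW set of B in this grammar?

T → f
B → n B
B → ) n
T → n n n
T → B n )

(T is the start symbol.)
In B → n B: B is at the end; this adds FOLLOW(B) to itself — nothing new
In T → B n ): B is followed by n ')', add FIRST(n ')') \ {ε} = { 'n' }

Taking the union: FOLLOW(B) = { 'n' }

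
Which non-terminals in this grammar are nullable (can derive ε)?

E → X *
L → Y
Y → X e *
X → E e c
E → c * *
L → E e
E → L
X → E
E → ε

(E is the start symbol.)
A non-terminal is nullable if it can derive ε (the empty string): either it has an ε-production, or it has a production whose right-hand side consists entirely of nullable non-terminals.

ε-productions: E → ε
So E is immediately nullable.
X → E: every symbol on the right is nullable, so X is nullable too.
No further non-terminal can be added: every production for the remaining non-terminals contains a terminal or a non-nullable non-terminal.
Nullable = { 'E', 'X' }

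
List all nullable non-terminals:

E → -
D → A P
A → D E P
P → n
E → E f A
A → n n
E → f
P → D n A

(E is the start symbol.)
A non-terminal is nullable if it can derive ε (the empty string): either it has an ε-production, or it has a production whose right-hand side consists entirely of nullable non-terminals.

There are no ε-productions, so no non-terminal can derive ε.
No non-terminals are nullable.

Answer: None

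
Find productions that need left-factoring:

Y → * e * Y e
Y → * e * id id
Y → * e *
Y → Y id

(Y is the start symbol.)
Left-factoring is needed when two productions for the same non-terminal
share a common prefix on the right-hand side.

Productions for Y:
  Y → * e * Y e
  Y → * e * id id
  Y → * e *
  Y → Y id

Found common prefix '* e *' in productions for Y

Answer: Yes, Y has productions with common prefix '* e *'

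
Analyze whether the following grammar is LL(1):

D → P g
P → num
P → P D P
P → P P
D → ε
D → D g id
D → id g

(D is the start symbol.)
No. Predict set conflict for D: { 'num' }

Relevant sets:
  FIRST(P) = { 'num' }
  FIRST(D) = { 'g', 'id', 'num', ε }
  FOLLOW(D) = { $, 'g', 'num' }

For D:
  PREDICT(D → P g) = { 'num' }
  PREDICT(D → ε) = { $, 'g', 'num' }
  PREDICT(D → D g id) = { 'g', 'id', 'num' }
  PREDICT(D → id g) = { 'id' }
For P:
  PREDICT(P → num) = { 'num' }
  PREDICT(P → P D P) = { 'num' }
  PREDICT(P → P P) = { 'num' }

Conflict found: Predict set conflict for D: { 'num' }
The grammar is NOT LL(1).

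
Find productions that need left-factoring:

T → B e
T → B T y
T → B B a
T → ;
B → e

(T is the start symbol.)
Yes, T has productions with common prefix 'B'

Left-factoring is needed when two productions for the same non-terminal
share a common prefix on the right-hand side.

Productions for T:
  T → B e
  T → B T y
  T → B B a
  T → ;

Found common prefix 'B' in productions for T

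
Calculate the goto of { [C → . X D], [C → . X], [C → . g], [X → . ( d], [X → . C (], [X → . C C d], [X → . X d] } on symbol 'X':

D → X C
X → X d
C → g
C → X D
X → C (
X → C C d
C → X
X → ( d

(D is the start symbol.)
GOTO(I, 'X') = CLOSURE({ [A → αX.β] : [A → α.Xβ] ∈ I, X = 'X' })

Items with dot before 'X', with the dot advanced:
  [C → . X] → [C → X .]
  [C → . X D] → [C → X . D]
  [X → . X d] → [X → X . d]
Closure of the advanced items:
  [C → X . D] has the dot before D: add [D → . X C]
  [D → . X C] has the dot before X: add [X → . X d], [X → . C (], [X → . C C d], [X → . ( d]
  [X → . C (] has the dot before C: add [C → . g], [C → . X D], [C → . X]

GOTO = { [C → . X D], [C → . X], [C → . g], [C → X . D], [C → X .], [D → . X C], [X → . ( d], [X → . C (], [X → . C C d], [X → . X d], [X → X . d] }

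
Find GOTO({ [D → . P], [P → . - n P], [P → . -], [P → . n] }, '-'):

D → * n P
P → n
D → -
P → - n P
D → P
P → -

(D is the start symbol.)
GOTO(I, '-') = CLOSURE({ [A → αX.β] : [A → α.Xβ] ∈ I, X = '-' })

Items with dot before '-', with the dot advanced:
  [P → . -] → [P → - .]
  [P → . - n P] → [P → - . n P]
Closure adds nothing (no advanced item has the dot before a non-terminal).

GOTO = { [P → - . n P], [P → - .] }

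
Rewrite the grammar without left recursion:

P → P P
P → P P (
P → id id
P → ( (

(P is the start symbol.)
P → id id P'
P → ( ( P'
P' → P P'
P' → P ( P'
P' → ε

P is directly left-recursive. The standard transformation for
  A → A α₁ | ... | A α_m | β₁ | ... | β_n
is
  A  → β₁ A' | ... | β_n A'
  A' → α₁ A' | ... | α_m A' | ε

P → id id becomes P → id id P'
P → ( ( becomes P → ( ( P'
P → P P becomes P' → P P'
P → P P ( becomes P' → P ( P'
Add P' → ε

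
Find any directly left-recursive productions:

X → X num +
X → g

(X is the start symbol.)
Yes, X is left-recursive

X → X num +: LEFT RECURSIVE (starts with X)
X → g: starts with g

The grammar has direct left recursion on: X.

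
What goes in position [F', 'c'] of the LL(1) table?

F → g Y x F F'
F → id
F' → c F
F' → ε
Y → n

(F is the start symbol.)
F' → c F, F' → ε

To find M[F', 'c'], we find productions for F' where 'c' is in the predict set (PREDICT(N → α) = (FIRST(α) \ {ε}) ∪ (FOLLOW(N) if α ⇒* ε)).

Relevant sets:
  FOLLOW(F') = { $, 'c' }

F' → c F: PREDICT = { 'c' }
  'c' is in predict set, so this production goes in M[F', 'c']
F' → ε: PREDICT = { $, 'c' }
  'c' is in predict set, so this production goes in M[F', 'c']

M[F', 'c'] = F' → c F, F' → ε  (a multiply-defined cell — the grammar is not LL(1))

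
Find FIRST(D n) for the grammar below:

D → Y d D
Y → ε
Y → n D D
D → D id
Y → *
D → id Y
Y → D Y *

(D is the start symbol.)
{ '*', 'd', 'id', 'n' }

FIRST sets of the non-terminals involved (from the grammar, by fixed-point iteration):
  FIRST(D) = { '*', 'd', 'id', 'n' }

To compute FIRST(D n), process the symbols left to right:
Symbol D is a non-terminal. Add FIRST(D) \ {ε} = { '*', 'd', 'id', 'n' }
D is not nullable (ε ∉ FIRST(D)), so stop here.
FIRST(D n) = { '*', 'd', 'id', 'n' }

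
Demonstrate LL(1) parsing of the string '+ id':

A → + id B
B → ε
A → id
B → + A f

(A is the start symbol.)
Stack is shown with the top on the left.

Stack     Input   Action
------------------------
A $       + id $  output A → + id B
+ id B $  + id $  match '+'
id B $    id $    match 'id'
B $       $       output B → ε
$         $       accept

The string is accepted.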